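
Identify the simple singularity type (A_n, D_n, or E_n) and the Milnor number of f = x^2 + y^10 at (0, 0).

The Hessian of f at 0 has rank 1. Corank 1: A-series; mu = 9 gives A_9.

Type A9, Milnor number mu = 9.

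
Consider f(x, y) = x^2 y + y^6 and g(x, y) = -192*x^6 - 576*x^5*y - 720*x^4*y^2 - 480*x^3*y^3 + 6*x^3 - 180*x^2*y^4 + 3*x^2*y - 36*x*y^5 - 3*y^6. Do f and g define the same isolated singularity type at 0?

Yes.

The Hessian of f at 0 has rank 0. Corank 2; j^3 = x^2*y has shape L^2 M (L != M), so D-series; mu = 7 gives D_7. The Hessian of g at 0 has rank 0. Corank 2; j^3 = 3*x^2*(2*x + y) has shape L^2 M (L != M), so D-series; mu = 7 gives D_7. Both have type D_7, hence right-equivalent.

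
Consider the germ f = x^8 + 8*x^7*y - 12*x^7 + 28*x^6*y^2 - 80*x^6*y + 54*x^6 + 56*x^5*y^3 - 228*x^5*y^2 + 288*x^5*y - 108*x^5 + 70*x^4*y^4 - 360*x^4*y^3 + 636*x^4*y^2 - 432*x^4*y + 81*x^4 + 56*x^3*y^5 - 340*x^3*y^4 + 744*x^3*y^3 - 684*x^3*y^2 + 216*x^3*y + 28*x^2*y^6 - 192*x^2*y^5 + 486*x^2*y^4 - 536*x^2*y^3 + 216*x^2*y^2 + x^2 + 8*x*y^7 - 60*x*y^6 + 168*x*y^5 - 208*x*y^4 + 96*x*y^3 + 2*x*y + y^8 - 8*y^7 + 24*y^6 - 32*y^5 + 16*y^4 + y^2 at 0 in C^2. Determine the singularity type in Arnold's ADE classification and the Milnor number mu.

The Hessian of f at 0 is [[2, 2], [2, 2]] with rank 1, so corank 1. A Groebner basis of the Jacobian ideal J(f) in C{x,y} is {y^3, x + y}; counting standard monomials gives mu = 3. Corank 1: A-series; mu = 3 gives A_3.

Type A_3, Milnor number mu = 3.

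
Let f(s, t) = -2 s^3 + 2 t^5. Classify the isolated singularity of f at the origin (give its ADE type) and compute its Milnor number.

The Hessian of f at 0 has rank 0. Corank 2; j^3 = -2*s^3 is a perfect cube, so E-series; the 5-jet and mu = 8 give E_8.

Type E8, Milnor number mu = 8.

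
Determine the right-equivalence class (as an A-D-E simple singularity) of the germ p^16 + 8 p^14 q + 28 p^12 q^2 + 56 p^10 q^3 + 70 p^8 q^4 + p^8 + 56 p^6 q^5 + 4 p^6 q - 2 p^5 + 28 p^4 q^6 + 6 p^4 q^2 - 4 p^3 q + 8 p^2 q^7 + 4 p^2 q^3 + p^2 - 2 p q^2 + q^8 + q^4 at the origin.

A_{7}

The Hessian of f at 0 has rank 1. Corank 1: A-series; mu = 7 gives A_7.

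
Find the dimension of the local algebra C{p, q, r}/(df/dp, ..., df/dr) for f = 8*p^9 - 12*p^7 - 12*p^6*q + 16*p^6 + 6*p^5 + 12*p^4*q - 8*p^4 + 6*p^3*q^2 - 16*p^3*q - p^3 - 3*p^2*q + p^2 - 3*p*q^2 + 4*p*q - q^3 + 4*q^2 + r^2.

2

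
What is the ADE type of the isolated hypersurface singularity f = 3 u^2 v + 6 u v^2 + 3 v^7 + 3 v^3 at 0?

D8

The Hessian of f at 0 has rank 0. Corank 2; j^3 = 3*v*(u + v)^2 has shape L^2 M (L != M), so D-series; mu = 8 gives D_8.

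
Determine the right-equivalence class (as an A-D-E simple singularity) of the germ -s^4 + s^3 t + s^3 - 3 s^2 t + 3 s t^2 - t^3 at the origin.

E7

The Hessian of f at 0 is [[0, 0], [0, 0]] with rank 0, so corank 2. A Groebner basis of the Jacobian ideal J(f) in C{s,t} is {3*s^2 - 6*s*t + t^4 - t^3 + 3*t^2, s^3 - 3*s^2 + 6*s*t - 3*t^2, s^2*t - 3*s^2 + 6*s*t - 3*t^2, -2*s^2 + s*t^2 + 4*s*t - t^3/3 - 2*t^2}; counting standard monomials gives mu = 7. Corank 2; j^3 = (s - t)^3 is a perfect cube, so E-series; the 4-jet and mu = 7 give E_7.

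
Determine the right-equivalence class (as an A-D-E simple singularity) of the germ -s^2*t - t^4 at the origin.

The Hessian of f at 0 has rank 0. Corank 2; j^3 = -s^2*t has shape L^2 M (L != M), so D-series; mu = 5 gives D_5.

D5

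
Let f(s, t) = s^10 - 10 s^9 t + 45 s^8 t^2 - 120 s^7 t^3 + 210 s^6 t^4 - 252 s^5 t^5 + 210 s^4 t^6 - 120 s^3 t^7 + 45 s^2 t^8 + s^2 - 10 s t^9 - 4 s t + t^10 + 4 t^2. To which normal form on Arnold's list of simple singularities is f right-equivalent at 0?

A_9

The Hessian of f at 0 has rank 1. Corank 1: A-series; mu = 9 gives A_9.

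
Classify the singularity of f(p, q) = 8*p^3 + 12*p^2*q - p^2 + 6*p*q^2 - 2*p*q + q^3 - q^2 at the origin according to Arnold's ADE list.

A_2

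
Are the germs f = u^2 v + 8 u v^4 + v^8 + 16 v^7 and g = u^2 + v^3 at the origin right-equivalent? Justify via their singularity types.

No.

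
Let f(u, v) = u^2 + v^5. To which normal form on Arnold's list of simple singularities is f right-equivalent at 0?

A_4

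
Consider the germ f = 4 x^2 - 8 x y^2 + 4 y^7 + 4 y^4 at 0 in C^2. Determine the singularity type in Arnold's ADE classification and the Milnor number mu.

The Hessian of f at 0 has rank 1. Corank 1: A-series; mu = 6 gives A_6.

Type A_{6}, Milnor number mu = 6.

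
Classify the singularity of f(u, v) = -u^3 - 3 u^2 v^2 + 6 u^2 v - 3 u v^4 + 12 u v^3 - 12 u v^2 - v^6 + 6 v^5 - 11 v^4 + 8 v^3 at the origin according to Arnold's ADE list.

E_6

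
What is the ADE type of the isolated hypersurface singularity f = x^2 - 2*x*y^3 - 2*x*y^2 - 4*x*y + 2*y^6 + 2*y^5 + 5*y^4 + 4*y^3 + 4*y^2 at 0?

A_{5}

The Hessian of f at 0 has rank 1. Corank 1: A-series; mu = 5 gives A_5.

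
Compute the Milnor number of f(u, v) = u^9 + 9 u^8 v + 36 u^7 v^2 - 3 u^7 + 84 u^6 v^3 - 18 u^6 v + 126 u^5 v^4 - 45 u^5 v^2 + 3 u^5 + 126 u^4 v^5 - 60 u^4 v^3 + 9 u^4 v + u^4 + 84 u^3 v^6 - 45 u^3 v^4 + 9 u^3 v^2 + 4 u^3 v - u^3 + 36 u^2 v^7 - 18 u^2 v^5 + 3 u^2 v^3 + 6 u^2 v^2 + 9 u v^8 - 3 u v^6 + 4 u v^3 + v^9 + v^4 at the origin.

6

The Hessian of f at 0 has rank 0. Corank 2; j^3 = -u^3 is a perfect cube, so E-series; the 4-jet and mu = 6 give E_6.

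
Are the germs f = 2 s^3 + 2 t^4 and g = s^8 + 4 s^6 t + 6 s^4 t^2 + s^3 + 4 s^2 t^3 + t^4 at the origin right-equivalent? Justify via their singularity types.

Yes.

The Hessian of f at 0 has rank 0. Corank 2; j^3 = 2*s^3 is a perfect cube, so E-series; the 4-jet and mu = 6 give E_6. The Hessian of g at 0 has rank 0. Corank 2; j^3 = s^3 is a perfect cube, so E-series; the 4-jet and mu = 6 give E_6. Both have type E_6, hence right-equivalent.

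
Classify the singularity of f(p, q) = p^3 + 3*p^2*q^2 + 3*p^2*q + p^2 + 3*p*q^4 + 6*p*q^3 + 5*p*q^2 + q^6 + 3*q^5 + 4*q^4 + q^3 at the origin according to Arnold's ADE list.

A_{2}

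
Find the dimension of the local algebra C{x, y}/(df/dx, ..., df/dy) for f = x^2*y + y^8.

9

The Hessian of f at 0 has rank 0. Corank 2; j^3 = x^2*y has shape L^2 M (L != M), so D-series; mu = 9 gives D_9.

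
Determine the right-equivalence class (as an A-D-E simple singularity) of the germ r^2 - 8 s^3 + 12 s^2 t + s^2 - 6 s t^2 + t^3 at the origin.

The Hessian of f at 0 has rank 2. Corank 1: A-series; mu = 2 gives A_2.

A_{2}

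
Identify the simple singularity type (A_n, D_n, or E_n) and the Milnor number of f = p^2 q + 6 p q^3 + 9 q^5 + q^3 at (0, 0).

Type D4, Milnor number mu = 4.

The Hessian of f at 0 has rank 0. Corank 2; j^3 = q*(p^2 + q^2) splits into three distinct lines over C (the quadratic factor has nonzero discriminant), so D_4.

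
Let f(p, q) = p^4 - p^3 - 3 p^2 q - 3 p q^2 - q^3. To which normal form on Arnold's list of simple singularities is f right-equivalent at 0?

E_{6}

The Hessian of f at 0 has rank 0. Corank 2; j^3 = -(p + q)^3 is a perfect cube, so E-series; the 4-jet and mu = 6 give E_6.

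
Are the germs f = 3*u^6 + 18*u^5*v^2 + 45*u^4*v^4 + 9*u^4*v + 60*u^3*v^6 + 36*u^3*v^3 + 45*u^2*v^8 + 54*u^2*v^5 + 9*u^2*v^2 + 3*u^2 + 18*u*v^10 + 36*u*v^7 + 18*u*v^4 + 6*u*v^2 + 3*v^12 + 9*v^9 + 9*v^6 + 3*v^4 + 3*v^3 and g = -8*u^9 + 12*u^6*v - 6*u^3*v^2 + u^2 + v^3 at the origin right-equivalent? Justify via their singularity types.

Yes.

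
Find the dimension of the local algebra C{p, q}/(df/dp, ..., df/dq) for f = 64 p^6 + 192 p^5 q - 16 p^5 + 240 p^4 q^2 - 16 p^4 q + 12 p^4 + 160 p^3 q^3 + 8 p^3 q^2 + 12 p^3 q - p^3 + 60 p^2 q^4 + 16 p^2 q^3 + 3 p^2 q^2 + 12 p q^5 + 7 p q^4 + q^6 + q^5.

8

The Hessian of f at 0 has rank 0. Corank 2; j^3 = -p^3 is a perfect cube, so E-series; the 5-jet and mu = 8 give E_8.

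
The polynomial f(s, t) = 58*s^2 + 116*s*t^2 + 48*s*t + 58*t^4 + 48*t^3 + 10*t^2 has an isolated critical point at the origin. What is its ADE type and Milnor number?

Type A1, Milnor number mu = 1.

The Hessian of f at 0 has rank 2. Corank 0: nondegenerate Morse point, so A_1.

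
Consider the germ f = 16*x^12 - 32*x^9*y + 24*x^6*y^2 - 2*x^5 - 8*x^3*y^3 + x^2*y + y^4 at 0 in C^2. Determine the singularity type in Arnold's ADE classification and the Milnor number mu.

Type D_5, Milnor number mu = 5.

The Hessian of f at 0 has rank 0. Corank 2; j^3 = x^2*y has shape L^2 M (L != M), so D-series; mu = 5 gives D_5.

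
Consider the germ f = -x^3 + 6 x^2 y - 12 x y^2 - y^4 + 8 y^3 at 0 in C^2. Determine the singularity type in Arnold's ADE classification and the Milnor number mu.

Type E6, Milnor number mu = 6.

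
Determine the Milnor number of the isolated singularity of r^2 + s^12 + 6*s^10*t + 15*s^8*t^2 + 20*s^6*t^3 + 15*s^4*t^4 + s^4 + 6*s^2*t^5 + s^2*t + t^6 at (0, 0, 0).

The Hessian of f at 0 is [[0, 0, 0], [0, 0, 0], [0, 0, 2]] with rank 1, so corank 2. A Groebner basis of the Jacobian ideal J(f) in C{s,t,r} is {s^2/6 + t^5, s^3, s*t, r}; counting standard monomials gives mu = 7. Corank 2; j^3 = s^2*t has shape L^2 M (L != M), so D-series; mu = 7 gives D_7.

7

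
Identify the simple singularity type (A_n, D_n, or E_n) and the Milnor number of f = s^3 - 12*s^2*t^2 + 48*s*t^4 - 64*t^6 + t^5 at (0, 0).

Type E_8, Milnor number mu = 8.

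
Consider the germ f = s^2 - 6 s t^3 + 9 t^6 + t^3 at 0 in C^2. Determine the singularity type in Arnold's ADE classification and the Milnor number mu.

Type A_2, Milnor number mu = 2.

The Hessian of f at 0 has rank 1. Corank 1: A-series; mu = 2 gives A_2.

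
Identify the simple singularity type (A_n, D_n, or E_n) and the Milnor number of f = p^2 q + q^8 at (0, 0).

The Hessian of f at 0 has rank 0. Corank 2; j^3 = p^2*q has shape L^2 M (L != M), so D-series; mu = 9 gives D_9.

Type D_{9}, Milnor number mu = 9.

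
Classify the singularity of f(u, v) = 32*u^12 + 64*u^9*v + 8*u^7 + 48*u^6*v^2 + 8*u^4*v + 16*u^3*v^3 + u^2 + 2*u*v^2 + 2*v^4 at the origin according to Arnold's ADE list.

A_{3}

The Hessian of f at 0 has rank 1. Corank 1: A-series; mu = 3 gives A_3.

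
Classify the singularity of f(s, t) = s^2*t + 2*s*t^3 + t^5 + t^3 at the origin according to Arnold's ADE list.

D_{4}

The Hessian of f at 0 is [[0, 0], [0, 0]] with rank 0, so corank 2. A Groebner basis of the Jacobian ideal J(f) in C{s,t} is {t^3, s^2 + 3*t^2, s*t}; counting standard monomials gives mu = 4. Corank 2; j^3 = t*(s^2 + t^2) splits into three distinct lines over C (the quadratic factor has nonzero discriminant), so D_4.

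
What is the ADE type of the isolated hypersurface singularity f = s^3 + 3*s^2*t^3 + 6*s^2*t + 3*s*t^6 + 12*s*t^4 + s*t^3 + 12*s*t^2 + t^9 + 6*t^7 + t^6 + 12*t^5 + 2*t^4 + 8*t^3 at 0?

E_7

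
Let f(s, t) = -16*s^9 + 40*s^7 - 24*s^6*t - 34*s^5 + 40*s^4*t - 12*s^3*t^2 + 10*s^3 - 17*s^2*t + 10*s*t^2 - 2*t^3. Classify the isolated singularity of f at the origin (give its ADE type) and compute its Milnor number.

The Hessian of f at 0 is [[0, 0], [0, 0]] with rank 0, so corank 2. A Groebner basis of the Jacobian ideal J(f) in C{s,t} is {t^3, s^2 - 2*t^2/11, s*t - 5*t^2/11}; counting standard monomials gives mu = 4. Corank 2; j^3 = (2*s - t)*(5*s^2 - 6*s*t + 2*t^2) splits into three distinct lines over C (the quadratic factor has nonzero discriminant), so D_4.

Type D_4, Milnor number mu = 4.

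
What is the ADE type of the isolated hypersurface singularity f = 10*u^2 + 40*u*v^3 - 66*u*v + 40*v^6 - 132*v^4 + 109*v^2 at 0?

A_1

The Hessian of f at 0 is [[20, -66], [-66, 218]] with rank 2, so corank 0. A Groebner basis of the Jacobian ideal J(f) in C{u,v} is {u, v}; counting standard monomials gives mu = 1. Corank 0: nondegenerate Morse point, so A_1.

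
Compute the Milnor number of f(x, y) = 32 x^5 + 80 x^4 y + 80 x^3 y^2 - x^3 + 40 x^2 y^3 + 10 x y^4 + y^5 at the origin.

8

The Hessian of f at 0 is [[0, 0], [0, 0]] with rank 0, so corank 2. A Groebner basis of the Jacobian ideal J(f) in C{x,y} is {y^5, x*y^3 + y^4/8, x^2}; counting standard monomials gives mu = 8. Corank 2; j^3 = -x^3 is a perfect cube, so E-series; the 5-jet and mu = 8 give E_8.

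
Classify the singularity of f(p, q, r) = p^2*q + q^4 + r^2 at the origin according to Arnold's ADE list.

The Hessian of f at 0 has rank 1. Corank 2; j^3 = p^2*q has shape L^2 M (L != M), so D-series; mu = 5 gives D_5.

D5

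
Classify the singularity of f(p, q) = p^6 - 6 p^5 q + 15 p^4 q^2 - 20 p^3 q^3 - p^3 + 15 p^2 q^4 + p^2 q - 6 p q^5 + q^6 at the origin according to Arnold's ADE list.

D7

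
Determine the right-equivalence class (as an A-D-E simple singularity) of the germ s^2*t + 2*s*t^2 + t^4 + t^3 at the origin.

The Hessian of f at 0 has rank 0. Corank 2; j^3 = t*(s + t)^2 has shape L^2 M (L != M), so D-series; mu = 5 gives D_5.

D_5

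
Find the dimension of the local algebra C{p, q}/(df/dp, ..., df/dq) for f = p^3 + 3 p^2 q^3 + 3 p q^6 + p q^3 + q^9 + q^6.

7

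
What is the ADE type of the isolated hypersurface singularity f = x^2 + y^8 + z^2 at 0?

A_{7}

The Hessian of f at 0 is [[2, 0, 0], [0, 0, 0], [0, 0, 2]] with rank 2, so corank 1. A Groebner basis of the Jacobian ideal J(f) in C{x,y,z} is {y^7, x, z}; counting standard monomials gives mu = 7. Corank 1: A-series; mu = 7 gives A_7.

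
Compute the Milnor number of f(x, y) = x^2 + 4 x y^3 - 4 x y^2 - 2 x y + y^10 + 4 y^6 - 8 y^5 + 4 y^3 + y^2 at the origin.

The Hessian of f at 0 is [[2, -2], [-2, 2]] with rank 1, so corank 1. A Groebner basis of the Jacobian ideal J(f) in C{x,y} is {x^4 + 7*x^3/3 + 11*x^2*y + 82*x^2/3 - 295*x*y^2/3 - 413*x*y/6 - 170*x/3 + 929*y^2/6 + 170*y/3, x^3*y + x^3/2 + 11*x^2*y/2 + 23*x^2/2 - 83*x*y^2/2 - 57*x*y/2 - 93*x/4 + 127*y^2/2 + 93*y/4, -x^3/6 + x^2*y^2 + 3*x^2*y/2 + 7*x^2/3 - 47*x*y^2/6 - 29*x*y/6 - 41*x/12 + 28*y^2/3 + 41*y/12, x/2 + y^3 - y^2 - y/2}; counting standard monomials gives mu = 9. Corank 1: A-series; mu = 9 gives A_9.

9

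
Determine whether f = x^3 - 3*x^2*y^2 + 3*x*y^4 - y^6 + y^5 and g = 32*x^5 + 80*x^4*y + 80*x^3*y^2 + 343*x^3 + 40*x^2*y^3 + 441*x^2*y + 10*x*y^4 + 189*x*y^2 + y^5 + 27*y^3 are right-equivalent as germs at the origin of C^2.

Yes.

The Hessian of f at 0 has rank 0. Corank 2; j^3 = x^3 is a perfect cube, so E-series; the 5-jet and mu = 8 give E_8. The Hessian of g at 0 has rank 0. Corank 2; j^3 = (7*x + 3*y)^3 is a perfect cube, so E-series; the 5-jet and mu = 8 give E_8. Both have type E_8, hence right-equivalent.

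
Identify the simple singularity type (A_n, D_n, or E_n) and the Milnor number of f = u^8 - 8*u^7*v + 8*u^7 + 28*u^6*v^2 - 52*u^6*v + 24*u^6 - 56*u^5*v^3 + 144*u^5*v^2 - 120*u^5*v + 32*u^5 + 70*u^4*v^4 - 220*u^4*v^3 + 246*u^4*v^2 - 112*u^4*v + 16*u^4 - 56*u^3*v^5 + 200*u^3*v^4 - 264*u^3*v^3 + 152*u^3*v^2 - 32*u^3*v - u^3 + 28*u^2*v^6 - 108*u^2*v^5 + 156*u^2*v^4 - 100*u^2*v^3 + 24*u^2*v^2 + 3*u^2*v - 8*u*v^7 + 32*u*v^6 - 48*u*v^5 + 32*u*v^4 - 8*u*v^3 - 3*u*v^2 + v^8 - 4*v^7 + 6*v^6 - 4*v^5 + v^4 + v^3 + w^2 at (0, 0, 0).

Type E_{6}, Milnor number mu = 6.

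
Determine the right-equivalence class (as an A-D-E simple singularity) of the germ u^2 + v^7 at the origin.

A_{6}

The Hessian of f at 0 is [[2, 0], [0, 0]] with rank 1, so corank 1. A Groebner basis of the Jacobian ideal J(f) in C{u,v} is {v^6, u}; counting standard monomials gives mu = 6. Corank 1: A-series; mu = 6 gives A_6.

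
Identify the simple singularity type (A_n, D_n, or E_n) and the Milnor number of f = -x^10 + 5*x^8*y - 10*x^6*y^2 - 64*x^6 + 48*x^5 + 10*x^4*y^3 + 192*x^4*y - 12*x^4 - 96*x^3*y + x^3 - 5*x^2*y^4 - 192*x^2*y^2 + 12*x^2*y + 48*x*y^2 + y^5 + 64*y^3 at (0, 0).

Type E_{8}, Milnor number mu = 8.

The Hessian of f at 0 is [[0, 0], [0, 0]] with rank 0, so corank 2. A Groebner basis of the Jacobian ideal J(f) in C{x,y} is {x^2/4096 + x*y^3 - x*y^2/32 + x*y/512 - y^3/8 + y^2/256, y^4, x^3 - 3*x^2/8 - 3*x*y + 64*y^3 - 6*y^2, x^2*y + x^2/32 + 4*x*y^2 + x*y/4 + y^2/2}; counting standard monomials gives mu = 8. Corank 2; j^3 = (x + 4*y)^3 is a perfect cube, so E-series; the 5-jet and mu = 8 give E_8.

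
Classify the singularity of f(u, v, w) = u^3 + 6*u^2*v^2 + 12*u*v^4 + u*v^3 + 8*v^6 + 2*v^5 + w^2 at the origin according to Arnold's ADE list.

E_{7}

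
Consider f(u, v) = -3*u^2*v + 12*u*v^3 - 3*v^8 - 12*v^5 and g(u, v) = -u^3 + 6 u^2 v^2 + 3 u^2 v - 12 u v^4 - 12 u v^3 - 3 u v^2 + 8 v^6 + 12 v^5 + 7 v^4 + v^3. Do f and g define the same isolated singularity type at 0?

The Hessian of f at 0 is [[0, 0], [0, 0]] with rank 0, so corank 2. A Groebner basis of the Jacobian ideal J(f) in C{u,v} is {u^4, u^3*v + u^2 - 2*u*v^2, -u^3/2 + u^2*v^2, -u*v/2 + v^3}; counting standard monomials gives mu = 9. Corank 2; j^3 = -3*u^2*v has shape L^2 M (L != M), so D-series; mu = 9 gives D_9. The Hessian of g at 0 is [[0, 0], [0, 0]] with rank 0, so corank 2. A Groebner basis of the Jacobian ideal J(g) in C{u,v} is {u^3 - 3*u^2/4 + 3*u*v/2 - 3*v^2/4, u^2*v - u^2/2 + u*v - v^2/2, -u^2/4 + u*v^2 + u*v/2 - v^2/4, v^3}; counting standard monomials gives mu = 6. Corank 2; j^3 = -(u - v)^3 is a perfect cube, so E-series; the 4-jet and mu = 6 give E_6. f is D_9 but g is E_6, hence not right-equivalent.

No.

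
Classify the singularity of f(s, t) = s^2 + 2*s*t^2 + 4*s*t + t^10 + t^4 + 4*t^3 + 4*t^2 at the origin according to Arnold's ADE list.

A9

The Hessian of f at 0 has rank 1. Corank 1: A-series; mu = 9 gives A_9.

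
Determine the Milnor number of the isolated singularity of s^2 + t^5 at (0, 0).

The Hessian of f at 0 is [[2, 0], [0, 0]] with rank 1, so corank 1. A Groebner basis of the Jacobian ideal J(f) in C{s,t} is {t^4, s}; counting standard monomials gives mu = 4. Corank 1: A-series; mu = 4 gives A_4.

4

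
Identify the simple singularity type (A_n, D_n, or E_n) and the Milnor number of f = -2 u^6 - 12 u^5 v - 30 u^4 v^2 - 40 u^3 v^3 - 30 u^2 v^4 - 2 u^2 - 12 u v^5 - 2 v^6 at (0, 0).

The Hessian of f at 0 has rank 1. Corank 1: A-series; mu = 5 gives A_5.

Type A5, Milnor number mu = 5.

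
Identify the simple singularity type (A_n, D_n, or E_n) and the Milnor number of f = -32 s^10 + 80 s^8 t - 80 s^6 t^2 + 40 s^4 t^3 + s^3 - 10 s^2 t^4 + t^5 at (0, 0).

Type E8, Milnor number mu = 8.

The Hessian of f at 0 is [[0, 0], [0, 0]] with rank 0, so corank 2. A Groebner basis of the Jacobian ideal J(f) in C{s,t} is {t^4, s^2}; counting standard monomials gives mu = 8. Corank 2; j^3 = s^3 is a perfect cube, so E-series; the 5-jet and mu = 8 give E_8.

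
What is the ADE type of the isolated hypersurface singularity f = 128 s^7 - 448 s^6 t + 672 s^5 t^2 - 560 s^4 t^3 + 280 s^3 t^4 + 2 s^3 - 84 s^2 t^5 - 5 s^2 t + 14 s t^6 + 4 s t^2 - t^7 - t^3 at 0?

D_8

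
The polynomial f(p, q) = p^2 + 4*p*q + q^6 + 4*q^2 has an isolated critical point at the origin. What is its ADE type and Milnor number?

Type A_5, Milnor number mu = 5.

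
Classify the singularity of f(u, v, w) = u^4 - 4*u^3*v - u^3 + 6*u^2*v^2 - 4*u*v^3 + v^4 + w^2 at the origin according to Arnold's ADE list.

E_{6}

The Hessian of f at 0 is [[0, 0, 0], [0, 0, 0], [0, 0, 2]] with rank 1, so corank 2. A Groebner basis of the Jacobian ideal J(f) in C{u,v,w} is {v^4, u*v^2 - v^3/3, u^2, w}; counting standard monomials gives mu = 6. Corank 2; j^3 = -u^3 is a perfect cube, so E-series; the 4-jet and mu = 6 give E_6.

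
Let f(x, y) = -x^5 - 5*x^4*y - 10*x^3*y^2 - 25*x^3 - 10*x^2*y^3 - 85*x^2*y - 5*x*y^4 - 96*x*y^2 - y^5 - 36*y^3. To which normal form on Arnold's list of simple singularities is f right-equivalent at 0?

The Hessian of f at 0 has rank 0. Corank 2; j^3 = -(x + y)*(5*x + 6*y)^2 has shape L^2 M (L != M), so D-series; mu = 6 gives D_6.

D_{6}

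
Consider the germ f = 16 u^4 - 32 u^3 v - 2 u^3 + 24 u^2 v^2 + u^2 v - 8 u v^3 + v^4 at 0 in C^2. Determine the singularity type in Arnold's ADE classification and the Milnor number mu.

Type D_5, Milnor number mu = 5.

The Hessian of f at 0 has rank 0. Corank 2; j^3 = -u^2*(2*u - v) has shape L^2 M (L != M), so D-series; mu = 5 gives D_5.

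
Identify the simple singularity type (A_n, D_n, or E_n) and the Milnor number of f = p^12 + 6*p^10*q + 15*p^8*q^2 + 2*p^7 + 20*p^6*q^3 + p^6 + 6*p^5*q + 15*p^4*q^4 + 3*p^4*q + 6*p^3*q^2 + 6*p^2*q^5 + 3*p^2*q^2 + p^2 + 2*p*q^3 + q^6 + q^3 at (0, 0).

Type A_{2}, Milnor number mu = 2.

The Hessian of f at 0 has rank 1. Corank 1: A-series; mu = 2 gives A_2.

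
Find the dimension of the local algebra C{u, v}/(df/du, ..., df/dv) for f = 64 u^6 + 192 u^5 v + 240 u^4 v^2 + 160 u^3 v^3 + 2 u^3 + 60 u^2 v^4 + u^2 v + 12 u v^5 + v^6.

The Hessian of f at 0 has rank 0. Corank 2; j^3 = u^2*(2*u + v) has shape L^2 M (L != M), so D-series; mu = 7 gives D_7.

7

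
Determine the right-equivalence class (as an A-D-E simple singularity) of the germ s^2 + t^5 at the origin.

A_4

The Hessian of f at 0 has rank 1. Corank 1: A-series; mu = 4 gives A_4.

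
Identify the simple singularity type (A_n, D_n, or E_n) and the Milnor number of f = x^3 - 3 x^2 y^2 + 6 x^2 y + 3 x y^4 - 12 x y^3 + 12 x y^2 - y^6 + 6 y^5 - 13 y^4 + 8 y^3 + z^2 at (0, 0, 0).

The Hessian of f at 0 has rank 1. Corank 2; j^3 = (x + 2*y)^3 is a perfect cube, so E-series; the 4-jet and mu = 6 give E_6.

Type E6, Milnor number mu = 6.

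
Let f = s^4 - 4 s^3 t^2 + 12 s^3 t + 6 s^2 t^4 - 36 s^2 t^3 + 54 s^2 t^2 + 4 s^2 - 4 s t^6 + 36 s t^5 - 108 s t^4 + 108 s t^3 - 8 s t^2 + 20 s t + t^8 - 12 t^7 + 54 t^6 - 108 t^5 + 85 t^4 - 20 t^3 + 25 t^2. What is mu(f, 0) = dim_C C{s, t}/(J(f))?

3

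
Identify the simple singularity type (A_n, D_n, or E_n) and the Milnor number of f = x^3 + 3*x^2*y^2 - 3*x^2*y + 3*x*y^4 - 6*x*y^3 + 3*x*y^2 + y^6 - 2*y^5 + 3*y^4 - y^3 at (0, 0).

The Hessian of f at 0 has rank 0. Corank 2; j^3 = (x - y)^3 is a perfect cube, so E-series; the 5-jet and mu = 8 give E_8.

Type E8, Milnor number mu = 8.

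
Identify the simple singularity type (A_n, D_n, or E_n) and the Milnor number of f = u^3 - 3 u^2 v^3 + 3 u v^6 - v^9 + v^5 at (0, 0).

The Hessian of f at 0 has rank 0. Corank 2; j^3 = u^3 is a perfect cube, so E-series; the 5-jet and mu = 8 give E_8.

Type E8, Milnor number mu = 8.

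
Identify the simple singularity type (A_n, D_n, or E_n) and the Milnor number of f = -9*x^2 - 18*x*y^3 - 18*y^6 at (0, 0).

Type A_5, Milnor number mu = 5.

The Hessian of f at 0 is [[-18, 0], [0, 0]] with rank 1, so corank 1. A Groebner basis of the Jacobian ideal J(f) in C{x,y} is {x*y^2, x + y^3, x^2}; counting standard monomials gives mu = 5. Corank 1: A-series; mu = 5 gives A_5.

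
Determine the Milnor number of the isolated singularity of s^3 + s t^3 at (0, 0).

The Hessian of f at 0 is [[0, 0], [0, 0]] with rank 0, so corank 2. A Groebner basis of the Jacobian ideal J(f) in C{s,t} is {s^3, s*t^2, 3*s^2 + t^3}; counting standard monomials gives mu = 7. Corank 2; j^3 = s^3 is a perfect cube, so E-series; the 4-jet and mu = 7 give E_7.

7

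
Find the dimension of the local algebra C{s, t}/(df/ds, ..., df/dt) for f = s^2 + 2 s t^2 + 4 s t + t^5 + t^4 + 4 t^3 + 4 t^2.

4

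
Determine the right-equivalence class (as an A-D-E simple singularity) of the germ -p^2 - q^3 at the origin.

A2

The Hessian of f at 0 is [[-2, 0], [0, 0]] with rank 1, so corank 1. A Groebner basis of the Jacobian ideal J(f) in C{p,q} is {q^2, p}; counting standard monomials gives mu = 2. Corank 1: A-series; mu = 2 gives A_2.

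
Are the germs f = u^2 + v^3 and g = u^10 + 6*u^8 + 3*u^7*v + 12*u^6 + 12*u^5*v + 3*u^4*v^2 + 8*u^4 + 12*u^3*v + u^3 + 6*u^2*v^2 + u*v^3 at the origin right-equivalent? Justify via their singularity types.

No.

The Hessian of f at 0 is [[2, 0], [0, 0]] with rank 1, so corank 1. A Groebner basis of the Jacobian ideal J(f) in C{u,v} is {v^2, u}; counting standard monomials gives mu = 2. Corank 1: A-series; mu = 2 gives A_2. The Hessian of g at 0 is [[0, 0], [0, 0]] with rank 0, so corank 2. A Groebner basis of the Jacobian ideal J(g) in C{u,v} is {3*u^2/4 + v^4 + v^3/4, u^3, u^2*v - u^2/4 - v^3/12, u^2 + u*v^2 + v^3/3}; counting standard monomials gives mu = 7. Corank 2; j^3 = u^3 is a perfect cube, so E-series; the 4-jet and mu = 7 give E_7. f is A_2 but g is E_7, hence not right-equivalent.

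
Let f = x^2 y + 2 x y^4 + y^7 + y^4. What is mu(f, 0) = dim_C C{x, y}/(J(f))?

5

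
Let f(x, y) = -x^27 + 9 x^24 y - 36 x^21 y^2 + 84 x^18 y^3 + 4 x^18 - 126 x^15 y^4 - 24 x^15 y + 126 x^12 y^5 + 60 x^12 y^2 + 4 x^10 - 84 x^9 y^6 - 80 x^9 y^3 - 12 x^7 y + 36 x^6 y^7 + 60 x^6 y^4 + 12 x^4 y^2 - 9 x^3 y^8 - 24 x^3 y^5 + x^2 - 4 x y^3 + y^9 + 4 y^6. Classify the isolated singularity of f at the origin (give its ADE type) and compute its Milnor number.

The Hessian of f at 0 is [[2, 0], [0, 0]] with rank 1, so corank 1. A Groebner basis of the Jacobian ideal J(f) in C{x,y} is {x^2*y^2, x^3, -x/2 + y^3}; counting standard monomials gives mu = 8. Corank 1: A-series; mu = 8 gives A_8.

Type A_8, Milnor number mu = 8.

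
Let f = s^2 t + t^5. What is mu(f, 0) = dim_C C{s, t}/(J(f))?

The Hessian of f at 0 has rank 0. Corank 2; j^3 = s^2*t has shape L^2 M (L != M), so D-series; mu = 6 gives D_6.

6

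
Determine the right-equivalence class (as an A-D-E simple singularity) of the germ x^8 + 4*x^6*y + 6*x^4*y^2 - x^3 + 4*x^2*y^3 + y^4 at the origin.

The Hessian of f at 0 is [[0, 0], [0, 0]] with rank 0, so corank 2. A Groebner basis of the Jacobian ideal J(f) in C{x,y} is {y^3, x^2}; counting standard monomials gives mu = 6. Corank 2; j^3 = -x^3 is a perfect cube, so E-series; the 4-jet and mu = 6 give E_6.

E_{6}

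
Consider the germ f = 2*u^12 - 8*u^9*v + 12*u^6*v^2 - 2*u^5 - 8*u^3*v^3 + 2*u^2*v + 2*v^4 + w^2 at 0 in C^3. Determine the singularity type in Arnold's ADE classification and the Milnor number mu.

Type D5, Milnor number mu = 5.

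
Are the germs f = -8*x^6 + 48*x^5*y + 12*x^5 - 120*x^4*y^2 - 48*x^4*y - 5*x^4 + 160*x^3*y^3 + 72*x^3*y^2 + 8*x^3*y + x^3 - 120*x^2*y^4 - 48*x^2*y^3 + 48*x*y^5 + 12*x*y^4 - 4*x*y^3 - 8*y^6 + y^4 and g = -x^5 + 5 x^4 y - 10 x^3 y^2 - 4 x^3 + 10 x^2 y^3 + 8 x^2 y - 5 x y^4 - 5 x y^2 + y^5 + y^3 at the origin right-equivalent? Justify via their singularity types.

No.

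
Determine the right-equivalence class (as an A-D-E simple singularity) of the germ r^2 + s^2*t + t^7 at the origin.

The Hessian of f at 0 has rank 1. Corank 2; j^3 = s^2*t has shape L^2 M (L != M), so D-series; mu = 8 gives D_8.

D_8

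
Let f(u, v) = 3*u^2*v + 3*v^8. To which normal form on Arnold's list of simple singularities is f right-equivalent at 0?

The Hessian of f at 0 has rank 0. Corank 2; j^3 = 3*u^2*v has shape L^2 M (L != M), so D-series; mu = 9 gives D_9.

D_9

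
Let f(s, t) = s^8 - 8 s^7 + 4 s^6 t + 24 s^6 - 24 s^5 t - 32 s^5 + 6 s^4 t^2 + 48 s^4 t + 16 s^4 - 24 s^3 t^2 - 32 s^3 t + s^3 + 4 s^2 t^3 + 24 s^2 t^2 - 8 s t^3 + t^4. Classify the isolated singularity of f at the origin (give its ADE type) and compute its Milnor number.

Type E_{6}, Milnor number mu = 6.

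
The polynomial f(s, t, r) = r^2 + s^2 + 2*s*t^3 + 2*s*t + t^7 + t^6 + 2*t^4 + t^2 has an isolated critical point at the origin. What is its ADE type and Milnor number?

The Hessian of f at 0 is [[2, 2, 0], [2, 2, 0], [0, 0, 2]] with rank 2, so corank 1. A Groebner basis of the Jacobian ideal J(f) in C{s,t,r} is {s + t^3 + t, s^2 + 2*s*t + t^2, r}; counting standard monomials gives mu = 6. Corank 1: A-series; mu = 6 gives A_6.

Type A6, Milnor number mu = 6.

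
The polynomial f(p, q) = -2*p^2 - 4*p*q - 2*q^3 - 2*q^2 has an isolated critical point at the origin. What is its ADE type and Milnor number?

The Hessian of f at 0 has rank 1. Corank 1: A-series; mu = 2 gives A_2.

Type A2, Milnor number mu = 2.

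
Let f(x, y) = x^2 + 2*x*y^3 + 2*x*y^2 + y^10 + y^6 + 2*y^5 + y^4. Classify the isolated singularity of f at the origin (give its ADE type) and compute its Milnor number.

The Hessian of f at 0 has rank 1. Corank 1: A-series; mu = 9 gives A_9.

Type A_{9}, Milnor number mu = 9.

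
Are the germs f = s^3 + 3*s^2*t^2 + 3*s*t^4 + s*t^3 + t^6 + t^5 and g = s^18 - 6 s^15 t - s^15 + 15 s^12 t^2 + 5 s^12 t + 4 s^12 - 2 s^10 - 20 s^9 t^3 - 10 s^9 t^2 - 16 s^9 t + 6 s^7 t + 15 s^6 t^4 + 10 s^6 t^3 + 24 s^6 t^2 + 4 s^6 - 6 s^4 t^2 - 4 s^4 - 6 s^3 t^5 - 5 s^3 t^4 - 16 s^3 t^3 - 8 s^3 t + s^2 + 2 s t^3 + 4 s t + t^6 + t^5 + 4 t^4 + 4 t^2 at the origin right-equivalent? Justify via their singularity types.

The Hessian of f at 0 has rank 0. Corank 2; j^3 = s^3 is a perfect cube, so E-series; the 4-jet and mu = 7 give E_7. The Hessian of g at 0 has rank 1. Corank 1: A-series; mu = 4 gives A_4. f is E_7 but g is A_4, hence not right-equivalent.

No.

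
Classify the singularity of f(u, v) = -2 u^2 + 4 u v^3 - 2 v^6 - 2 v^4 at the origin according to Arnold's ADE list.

A3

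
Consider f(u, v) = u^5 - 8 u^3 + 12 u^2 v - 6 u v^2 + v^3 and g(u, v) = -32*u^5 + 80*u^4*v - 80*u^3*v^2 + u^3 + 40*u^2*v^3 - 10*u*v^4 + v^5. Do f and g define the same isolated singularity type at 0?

Yes.

The Hessian of f at 0 is [[0, 0], [0, 0]] with rank 0, so corank 2. A Groebner basis of the Jacobian ideal J(f) in C{u,v} is {v^5, u*v^3 - 3*v^4/8, u^2 - u*v + v^2/4}; counting standard monomials gives mu = 8. Corank 2; j^3 = -(2*u - v)^3 is a perfect cube, so E-series; the 5-jet and mu = 8 give E_8. The Hessian of g at 0 is [[0, 0], [0, 0]] with rank 0, so corank 2. A Groebner basis of the Jacobian ideal J(g) in C{u,v} is {v^5, u*v^3 - v^4/8, u^2}; counting standard monomials gives mu = 8. Corank 2; j^3 = u^3 is a perfect cube, so E-series; the 5-jet and mu = 8 give E_8. Both have type E_8, hence right-equivalent.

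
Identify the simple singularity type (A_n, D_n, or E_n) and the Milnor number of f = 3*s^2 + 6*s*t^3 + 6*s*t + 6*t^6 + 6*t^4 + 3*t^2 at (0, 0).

The Hessian of f at 0 has rank 1. Corank 1: A-series; mu = 5 gives A_5.

Type A_5, Milnor number mu = 5.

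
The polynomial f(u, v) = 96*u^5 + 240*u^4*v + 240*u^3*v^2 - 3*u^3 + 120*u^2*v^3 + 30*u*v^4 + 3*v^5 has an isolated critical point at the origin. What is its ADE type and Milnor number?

The Hessian of f at 0 has rank 0. Corank 2; j^3 = -3*u^3 is a perfect cube, so E-series; the 5-jet and mu = 8 give E_8.

Type E8, Milnor number mu = 8.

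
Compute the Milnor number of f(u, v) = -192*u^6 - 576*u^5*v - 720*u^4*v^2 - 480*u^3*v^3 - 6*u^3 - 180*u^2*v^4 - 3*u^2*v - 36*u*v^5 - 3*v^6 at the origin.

The Hessian of f at 0 is [[0, 0], [0, 0]] with rank 0, so corank 2. A Groebner basis of the Jacobian ideal J(f) in C{u,v} is {-u*v/12 + v^5, u*v^2, u^2 + u*v/2}; counting standard monomials gives mu = 7. Corank 2; j^3 = -3*u^2*(2*u + v) has shape L^2 M (L != M), so D-series; mu = 7 gives D_7.

7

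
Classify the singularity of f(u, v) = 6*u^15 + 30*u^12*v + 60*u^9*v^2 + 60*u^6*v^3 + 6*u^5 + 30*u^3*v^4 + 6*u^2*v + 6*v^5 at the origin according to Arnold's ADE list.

The Hessian of f at 0 has rank 0. Corank 2; j^3 = 6*u^2*v has shape L^2 M (L != M), so D-series; mu = 6 gives D_6.

D6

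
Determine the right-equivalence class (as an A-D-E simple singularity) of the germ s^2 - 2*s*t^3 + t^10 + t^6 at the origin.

The Hessian of f at 0 has rank 1. Corank 1: A-series; mu = 9 gives A_9.

A9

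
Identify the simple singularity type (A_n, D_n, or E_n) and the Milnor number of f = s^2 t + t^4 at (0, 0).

Type D_{5}, Milnor number mu = 5.

The Hessian of f at 0 has rank 0. Corank 2; j^3 = s^2*t has shape L^2 M (L != M), so D-series; mu = 5 gives D_5.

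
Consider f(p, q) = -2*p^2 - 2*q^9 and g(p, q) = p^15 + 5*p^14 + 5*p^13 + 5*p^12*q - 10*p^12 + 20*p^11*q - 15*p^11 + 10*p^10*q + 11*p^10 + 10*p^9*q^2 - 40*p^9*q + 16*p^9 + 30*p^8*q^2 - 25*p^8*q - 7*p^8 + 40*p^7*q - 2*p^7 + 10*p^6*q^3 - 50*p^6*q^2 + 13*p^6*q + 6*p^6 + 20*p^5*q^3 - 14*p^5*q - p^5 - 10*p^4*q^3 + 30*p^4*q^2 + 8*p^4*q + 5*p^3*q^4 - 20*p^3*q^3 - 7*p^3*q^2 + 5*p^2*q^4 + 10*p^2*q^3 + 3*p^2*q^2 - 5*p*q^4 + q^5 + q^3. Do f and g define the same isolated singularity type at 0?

No.

The Hessian of f at 0 has rank 1. Corank 1: A-series; mu = 8 gives A_8. The Hessian of g at 0 has rank 0. Corank 2; j^3 = q^3 is a perfect cube, so E-series; the 5-jet and mu = 8 give E_8. f is A_8 but g is E_8, hence not right-equivalent.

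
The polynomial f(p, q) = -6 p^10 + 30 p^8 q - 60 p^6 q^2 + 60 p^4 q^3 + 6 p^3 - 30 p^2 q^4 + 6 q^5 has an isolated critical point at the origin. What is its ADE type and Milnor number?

Type E8, Milnor number mu = 8.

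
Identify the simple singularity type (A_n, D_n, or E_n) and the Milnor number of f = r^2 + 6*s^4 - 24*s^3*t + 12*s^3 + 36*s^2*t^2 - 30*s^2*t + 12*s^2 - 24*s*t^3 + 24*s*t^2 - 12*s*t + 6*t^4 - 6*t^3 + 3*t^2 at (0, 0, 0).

Type A3, Milnor number mu = 3.

The Hessian of f at 0 has rank 2. Corank 1: A-series; mu = 3 gives A_3.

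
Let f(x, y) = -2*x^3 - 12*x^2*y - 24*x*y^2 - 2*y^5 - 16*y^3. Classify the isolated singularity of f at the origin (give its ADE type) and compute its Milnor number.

Type E_8, Milnor number mu = 8.

The Hessian of f at 0 has rank 0. Corank 2; j^3 = -2*(x + 2*y)^3 is a perfect cube, so E-series; the 5-jet and mu = 8 give E_8.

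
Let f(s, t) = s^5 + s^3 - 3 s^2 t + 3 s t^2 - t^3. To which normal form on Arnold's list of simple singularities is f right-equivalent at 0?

The Hessian of f at 0 has rank 0. Corank 2; j^3 = (s - t)^3 is a perfect cube, so E-series; the 5-jet and mu = 8 give E_8.

E_{8}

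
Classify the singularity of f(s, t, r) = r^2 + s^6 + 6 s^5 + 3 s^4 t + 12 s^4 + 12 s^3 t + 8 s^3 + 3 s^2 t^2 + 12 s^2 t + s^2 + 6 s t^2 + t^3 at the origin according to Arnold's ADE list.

The Hessian of f at 0 is [[2, 0, 0], [0, 0, 0], [0, 0, 2]] with rank 2, so corank 1. A Groebner basis of the Jacobian ideal J(f) in C{s,t,r} is {t^2, s, r}; counting standard monomials gives mu = 2. Corank 1: A-series; mu = 2 gives A_2.

A_2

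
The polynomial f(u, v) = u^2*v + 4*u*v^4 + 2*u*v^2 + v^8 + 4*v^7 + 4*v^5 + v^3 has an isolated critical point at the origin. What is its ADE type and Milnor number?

Type D9, Milnor number mu = 9.

The Hessian of f at 0 has rank 0. Corank 2; j^3 = v*(u + v)^2 has shape L^2 M (L != M), so D-series; mu = 9 gives D_9.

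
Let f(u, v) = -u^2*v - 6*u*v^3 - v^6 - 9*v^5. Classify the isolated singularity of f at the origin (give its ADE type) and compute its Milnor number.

Type D_7, Milnor number mu = 7.

The Hessian of f at 0 has rank 0. Corank 2; j^3 = -u^2*v has shape L^2 M (L != M), so D-series; mu = 7 gives D_7.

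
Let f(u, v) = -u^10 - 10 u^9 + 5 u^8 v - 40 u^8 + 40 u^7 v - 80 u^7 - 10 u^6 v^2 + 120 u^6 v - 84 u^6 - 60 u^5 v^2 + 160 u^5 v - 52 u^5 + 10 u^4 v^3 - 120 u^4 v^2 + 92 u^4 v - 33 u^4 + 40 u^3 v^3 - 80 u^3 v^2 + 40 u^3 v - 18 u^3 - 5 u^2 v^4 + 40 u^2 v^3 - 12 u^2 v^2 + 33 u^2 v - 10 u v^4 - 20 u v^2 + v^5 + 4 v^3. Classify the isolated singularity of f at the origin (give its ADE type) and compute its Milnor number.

Type D_{6}, Milnor number mu = 6.

The Hessian of f at 0 is [[0, 0], [0, 0]] with rank 0, so corank 2. A Groebner basis of the Jacobian ideal J(f) in C{u,v} is {u^3 + 66*u^2/59 - 29*u*v/59 - 10*v^2/59, u^2*v - 45*u^2/59 + 297*u*v/118 - 79*v^2/59, -567*u^2/118 + u*v^2 + 2043*u*v/236 - 429*v^2/118, -2997*u^2/236 + 9585*u*v/472 + v^3 - 1863*v^2/236}; counting standard monomials gives mu = 6. Corank 2; j^3 = -(2*u - v)*(3*u - 2*v)^2 has shape L^2 M (L != M), so D-series; mu = 6 gives D_6.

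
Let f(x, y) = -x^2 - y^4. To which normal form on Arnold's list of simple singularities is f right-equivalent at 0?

A_{3}

The Hessian of f at 0 is [[-2, 0], [0, 0]] with rank 1, so corank 1. A Groebner basis of the Jacobian ideal J(f) in C{x,y} is {y^3, x}; counting standard monomials gives mu = 3. Corank 1: A-series; mu = 3 gives A_3.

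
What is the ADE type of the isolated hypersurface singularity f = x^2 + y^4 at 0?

The Hessian of f at 0 is [[2, 0], [0, 0]] with rank 1, so corank 1. A Groebner basis of the Jacobian ideal J(f) in C{x,y} is {y^3, x}; counting standard monomials gives mu = 3. Corank 1: A-series; mu = 3 gives A_3.

A_{3}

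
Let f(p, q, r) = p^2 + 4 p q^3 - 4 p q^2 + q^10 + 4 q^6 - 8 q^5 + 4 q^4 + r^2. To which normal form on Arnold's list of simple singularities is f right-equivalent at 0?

A_{9}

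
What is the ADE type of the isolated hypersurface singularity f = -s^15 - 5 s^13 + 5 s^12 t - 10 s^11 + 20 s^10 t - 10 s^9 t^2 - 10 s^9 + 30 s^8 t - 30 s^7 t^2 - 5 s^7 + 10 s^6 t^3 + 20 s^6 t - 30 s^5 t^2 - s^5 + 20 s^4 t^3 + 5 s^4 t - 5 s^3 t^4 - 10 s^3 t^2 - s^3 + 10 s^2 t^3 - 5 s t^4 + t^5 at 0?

The Hessian of f at 0 has rank 0. Corank 2; j^3 = -s^3 is a perfect cube, so E-series; the 5-jet and mu = 8 give E_8.

E8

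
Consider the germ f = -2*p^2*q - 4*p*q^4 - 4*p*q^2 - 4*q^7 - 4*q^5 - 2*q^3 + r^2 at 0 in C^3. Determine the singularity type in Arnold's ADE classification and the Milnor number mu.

Type D_8, Milnor number mu = 8.

The Hessian of f at 0 is [[0, 0, 0], [0, 0, 0], [0, 0, 2]] with rank 1, so corank 2. A Groebner basis of the Jacobian ideal J(f) in C{p,q,r} is {-p^2/6 + p*q^3 - 4*p*q/3 - 7*q^2/6, p*q + q^4 + q^2, p^3 - 3*p*q^2 - 2*q^3, p^2*q + 2*p*q^2 + q^3, r}; counting standard monomials gives mu = 8. Corank 2; j^3 = -2*q*(p + q)^2 has shape L^2 M (L != M), so D-series; mu = 8 gives D_8.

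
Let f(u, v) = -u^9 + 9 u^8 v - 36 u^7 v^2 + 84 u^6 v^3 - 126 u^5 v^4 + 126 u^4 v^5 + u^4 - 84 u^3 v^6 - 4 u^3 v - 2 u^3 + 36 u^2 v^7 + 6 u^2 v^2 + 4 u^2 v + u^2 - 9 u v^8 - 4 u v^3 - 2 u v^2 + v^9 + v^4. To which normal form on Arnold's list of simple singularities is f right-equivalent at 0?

A_{8}

The Hessian of f at 0 has rank 1. Corank 1: A-series; mu = 8 gives A_8.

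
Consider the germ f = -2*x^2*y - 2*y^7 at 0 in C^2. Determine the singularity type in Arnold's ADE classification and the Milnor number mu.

Type D8, Milnor number mu = 8.

The Hessian of f at 0 has rank 0. Corank 2; j^3 = -2*x^2*y has shape L^2 M (L != M), so D-series; mu = 8 gives D_8.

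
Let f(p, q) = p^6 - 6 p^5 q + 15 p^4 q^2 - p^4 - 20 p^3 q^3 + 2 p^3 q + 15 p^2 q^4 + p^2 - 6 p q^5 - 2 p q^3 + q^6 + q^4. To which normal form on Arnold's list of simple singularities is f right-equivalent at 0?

A_{3}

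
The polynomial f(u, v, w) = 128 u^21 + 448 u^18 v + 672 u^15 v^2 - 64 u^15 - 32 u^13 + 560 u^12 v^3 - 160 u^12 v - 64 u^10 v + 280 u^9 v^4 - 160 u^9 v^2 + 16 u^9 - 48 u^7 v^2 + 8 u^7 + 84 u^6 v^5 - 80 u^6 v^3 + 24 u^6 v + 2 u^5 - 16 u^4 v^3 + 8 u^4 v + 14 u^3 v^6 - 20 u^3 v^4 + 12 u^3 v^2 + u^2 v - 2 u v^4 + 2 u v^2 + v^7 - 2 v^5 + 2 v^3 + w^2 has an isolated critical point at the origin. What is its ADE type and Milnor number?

The Hessian of f at 0 is [[0, 0, 0], [0, 0, 0], [0, 0, 2]] with rank 1, so corank 2. A Groebner basis of the Jacobian ideal J(f) in C{u,v,w} is {v^3, u^2 + 2*v^2, u*v + v^2, w}; counting standard monomials gives mu = 4. Corank 2; j^3 = v*(u^2 + 2*u*v + 2*v^2) splits into three distinct lines over C (the quadratic factor has nonzero discriminant), so D_4.

Type D4, Milnor number mu = 4.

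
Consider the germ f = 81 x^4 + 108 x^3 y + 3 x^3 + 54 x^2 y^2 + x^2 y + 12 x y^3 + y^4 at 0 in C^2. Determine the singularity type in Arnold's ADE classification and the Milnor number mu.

Type D_5, Milnor number mu = 5.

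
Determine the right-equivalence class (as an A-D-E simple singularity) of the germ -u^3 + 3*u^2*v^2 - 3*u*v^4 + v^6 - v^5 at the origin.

The Hessian of f at 0 has rank 0. Corank 2; j^3 = -u^3 is a perfect cube, so E-series; the 5-jet and mu = 8 give E_8.

E_8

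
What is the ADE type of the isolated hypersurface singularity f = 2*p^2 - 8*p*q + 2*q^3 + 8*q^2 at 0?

The Hessian of f at 0 has rank 1. Corank 1: A-series; mu = 2 gives A_2.

A_2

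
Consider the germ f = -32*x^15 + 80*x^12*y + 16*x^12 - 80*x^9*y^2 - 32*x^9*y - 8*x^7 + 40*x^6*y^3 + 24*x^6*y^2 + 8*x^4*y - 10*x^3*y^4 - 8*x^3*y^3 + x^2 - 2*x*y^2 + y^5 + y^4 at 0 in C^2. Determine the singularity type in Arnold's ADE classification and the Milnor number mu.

The Hessian of f at 0 is [[2, 0], [0, 0]] with rank 1, so corank 1. A Groebner basis of the Jacobian ideal J(f) in C{x,y} is {x^2, -x + y^2}; counting standard monomials gives mu = 4. Corank 1: A-series; mu = 4 gives A_4.

Type A_4, Milnor number mu = 4.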